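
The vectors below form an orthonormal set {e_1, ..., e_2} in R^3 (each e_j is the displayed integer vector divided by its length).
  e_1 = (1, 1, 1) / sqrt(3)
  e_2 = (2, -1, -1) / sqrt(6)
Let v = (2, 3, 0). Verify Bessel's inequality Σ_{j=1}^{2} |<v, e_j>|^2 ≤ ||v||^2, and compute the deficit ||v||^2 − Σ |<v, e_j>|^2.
Σ |<v, e_j>|^2 = 17/2; ||v||^2 = 13; deficit = 9/2

Write each e_j = u_j / sqrt(<u_j, u_j>) where u_j is the displayed integer vector. Then <v, e_j> = <v, u_j> / sqrt(<u_j, u_j>), so |<v, e_j>|^2 = <v, u_j>^2 / <u_j, u_j>.
Coefficients: <v, e_1> = 5/sqrt(3), <v, e_2> = 1/sqrt(6).
Square and sum: Σ |<v, e_j>|^2 = 17/2.
Compute ||v||^2 = v·v = 13.
Deficit = 13 − 17/2 = 9/2 ≥ 0, confirming Bessel's inequality. (The deficit equals ||v − Σ <v,e_j> e_j||^2, the squared distance from v to span{e_j}.)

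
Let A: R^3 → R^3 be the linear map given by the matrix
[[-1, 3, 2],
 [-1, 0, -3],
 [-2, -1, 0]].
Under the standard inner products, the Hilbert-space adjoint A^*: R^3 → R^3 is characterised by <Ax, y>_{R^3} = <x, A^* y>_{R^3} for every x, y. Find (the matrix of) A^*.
A^* = A^T =
[[-1, -1, -2],
 [3, 0, -1],
 [2, -3, 0]]

For real matrices with standard dot products, the defining identity <Ax, y> = <x, A^* y> gives (Ax)^T y = x^T (A^*) y, i.e. x^T A^T y = x^T (A^*) y. Since this holds for all x, y, we must have A^* = A^T. Therefore
A^* =
[[-1, -1, -2],
 [3, 0, -1],
 [2, -3, 0]].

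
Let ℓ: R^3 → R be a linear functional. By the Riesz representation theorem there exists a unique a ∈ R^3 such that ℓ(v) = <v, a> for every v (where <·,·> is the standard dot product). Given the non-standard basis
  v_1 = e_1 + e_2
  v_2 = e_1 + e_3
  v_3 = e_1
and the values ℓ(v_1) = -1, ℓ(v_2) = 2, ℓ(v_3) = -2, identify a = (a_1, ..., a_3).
a = (-2, 1, 4)

Write a = (a_1, ..., a_3) in the standard basis. For each basis vector v_i, ℓ(v_i) = <v_i, a> is a linear equation in the a_j's. Collect the n equations into a matrix system V a = ℓ, where row i of V is v_i (expressed in the standard basis). Since V is invertible (lower-triangular with 1s on the diagonal, up to permutation), solve by back-substitution:
  V =
[[1, 1, 0],
 [1, 0, 1],
 [1, 0, 0]]
  V a = (-1, 2, -2)
Solving gives a = (-2, 1, 4).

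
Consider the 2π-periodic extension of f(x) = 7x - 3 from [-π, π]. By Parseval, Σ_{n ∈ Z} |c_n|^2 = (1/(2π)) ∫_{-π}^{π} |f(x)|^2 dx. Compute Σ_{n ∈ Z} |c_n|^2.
Σ |c_n|^2 = 49π^2/3 + 9

Expand and integrate term by term over [-π, π]:
  ∫ (7x)^2 dx = 49·(2π^3/3); ∫ 2·7·(-3)·x dx = 0 (odd integrand); ∫ (-3)^2 dx = 9·2π.
So (1/(2π)) ∫_{-π}^{π} (7x - 3)^2 dx = 49π^2/3 + 9 = 49π^2/3 + 9.
Parseval ⇒ Σ |c_n|^2 = 49π^2/3 + 9.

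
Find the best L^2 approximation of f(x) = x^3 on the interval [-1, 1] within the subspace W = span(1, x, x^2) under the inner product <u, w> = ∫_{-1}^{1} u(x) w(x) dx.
g(x) = 3*x/5

The best approximation g ∈ W is the orthogonal projection of f onto W. Writing g = a_0 + a_1 x + a_2 x^2, the coefficients solve the normal equations G · a = b where
  G_{ij} = <φ_i, φ_j> and b_i = <f, φ_i>, with φ_0 = 1, φ_1 = x, φ_2 = x^2.
G =
  [2, 0, 2/3]
  [0, 2/3, 0]
  [2/3, 0, 2/5],
b = (0, 2/5, 0).
Solving gives a_0 = 0, a_1 = 3/5, a_2 = 0, so
  g(x) = 3*x/5.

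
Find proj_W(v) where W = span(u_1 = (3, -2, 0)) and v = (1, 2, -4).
proj_W(v) = (-3/13, 2/13, 0)

Set up U = [u_1 | ... | u_1] ∈ R^(3×1). The projector onto W = col(U) is P = U (U^T U)^(-1) U^T.
Compute U^T U =
  [13],
and U^T v = (-1).
Solve U^T U · c = U^T v for the coefficients: c = (-1/13). The projection is proj_W(v) = U c.
Check: (v - proj_W(v)) · u_1 = 0  (should be 0).
Result: proj_W(v) = (-3/13, 2/13, 0).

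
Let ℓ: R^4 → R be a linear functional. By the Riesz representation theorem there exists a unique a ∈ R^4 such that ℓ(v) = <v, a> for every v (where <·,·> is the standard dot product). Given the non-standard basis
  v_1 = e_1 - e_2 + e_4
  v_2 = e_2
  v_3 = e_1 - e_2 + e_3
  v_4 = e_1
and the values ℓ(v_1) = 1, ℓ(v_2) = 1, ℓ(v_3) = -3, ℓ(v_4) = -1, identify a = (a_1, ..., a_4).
a = (-1, 1, -1, 3)

Write a = (a_1, ..., a_4) in the standard basis. For each basis vector v_i, ℓ(v_i) = <v_i, a> is a linear equation in the a_j's. Collect the n equations into a matrix system V a = ℓ, where row i of V is v_i (expressed in the standard basis). Since V is invertible (lower-triangular with 1s on the diagonal, up to permutation), solve by back-substitution:
  V =
[[1, -1, 0, 1],
 [0, 1, 0, 0],
 [1, -1, 1, 0],
 [1, 0, 0, 0]]
  V a = (1, 1, -3, -1)
Solving gives a = (-1, 1, -1, 3).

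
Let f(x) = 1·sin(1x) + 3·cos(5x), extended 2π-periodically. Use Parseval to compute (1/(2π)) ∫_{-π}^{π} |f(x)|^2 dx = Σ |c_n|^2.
Σ |c_n|^2 = 5

Expand |f|^2 and use orthogonality of {sin(nx), cos(mx)} on [-π, π]:
  ∫_{-π}^{π} sin(nx)^2 dx = π, ∫ cos(mx)^2 dx = π, and cross terms integrate to 0.
So ∫_{-π}^{π} f(x)^2 dx = 1^2 · π + 3^2 · π = (1 + 9)π.
Divide by 2π: (1 + 9)/2 = 5.
By Parseval, this equals Σ |c_n|^2.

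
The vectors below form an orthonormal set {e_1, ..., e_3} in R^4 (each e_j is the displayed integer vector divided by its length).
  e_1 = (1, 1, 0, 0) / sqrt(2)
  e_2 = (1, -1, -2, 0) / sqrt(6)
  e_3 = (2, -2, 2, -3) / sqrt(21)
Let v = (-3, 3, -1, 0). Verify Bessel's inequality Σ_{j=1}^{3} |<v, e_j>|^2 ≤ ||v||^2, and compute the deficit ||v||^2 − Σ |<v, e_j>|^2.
Σ |<v, e_j>|^2 = 12; ||v||^2 = 19; deficit = 7

Write each e_j = u_j / sqrt(<u_j, u_j>) where u_j is the displayed integer vector. Then <v, e_j> = <v, u_j> / sqrt(<u_j, u_j>), so |<v, e_j>|^2 = <v, u_j>^2 / <u_j, u_j>.
Coefficients: <v, e_1> = 0/sqrt(2), <v, e_2> = -4/sqrt(6), <v, e_3> = -14/sqrt(21).
Square and sum: Σ |<v, e_j>|^2 = 12.
Compute ||v||^2 = v·v = 19.
Deficit = 19 − 12 = 7 ≥ 0, confirming Bessel's inequality. (The deficit equals ||v − Σ <v,e_j> e_j||^2, the squared distance from v to span{e_j}.)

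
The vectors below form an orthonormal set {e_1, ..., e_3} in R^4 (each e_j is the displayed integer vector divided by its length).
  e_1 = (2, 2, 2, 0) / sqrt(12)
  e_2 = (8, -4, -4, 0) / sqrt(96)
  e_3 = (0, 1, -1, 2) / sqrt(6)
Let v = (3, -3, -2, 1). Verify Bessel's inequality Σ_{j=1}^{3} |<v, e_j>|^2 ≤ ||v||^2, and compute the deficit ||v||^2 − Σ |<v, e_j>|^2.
Σ |<v, e_j>|^2 = 65/3; ||v||^2 = 23; deficit = 4/3

Write each e_j = u_j / sqrt(<u_j, u_j>) where u_j is the displayed integer vector. Then <v, e_j> = <v, u_j> / sqrt(<u_j, u_j>), so |<v, e_j>|^2 = <v, u_j>^2 / <u_j, u_j>.
Coefficients: <v, e_1> = -4/sqrt(12), <v, e_2> = 44/sqrt(96), <v, e_3> = 1/sqrt(6).
Square and sum: Σ |<v, e_j>|^2 = 65/3.
Compute ||v||^2 = v·v = 23.
Deficit = 23 − 65/3 = 4/3 ≥ 0, confirming Bessel's inequality. (The deficit equals ||v − Σ <v,e_j> e_j||^2, the squared distance from v to span{e_j}.)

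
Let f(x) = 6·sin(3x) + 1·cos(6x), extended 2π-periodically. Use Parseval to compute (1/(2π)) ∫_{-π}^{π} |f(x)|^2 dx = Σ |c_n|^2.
Σ |c_n|^2 = 37/2

Expand |f|^2 and use orthogonality of {sin(nx), cos(mx)} on [-π, π]:
  ∫_{-π}^{π} sin(nx)^2 dx = π, ∫ cos(mx)^2 dx = π, and cross terms integrate to 0.
So ∫_{-π}^{π} f(x)^2 dx = 6^2 · π + 1^2 · π = (36 + 1)π.
Divide by 2π: (36 + 1)/2 = 37/2.
By Parseval, this equals Σ |c_n|^2.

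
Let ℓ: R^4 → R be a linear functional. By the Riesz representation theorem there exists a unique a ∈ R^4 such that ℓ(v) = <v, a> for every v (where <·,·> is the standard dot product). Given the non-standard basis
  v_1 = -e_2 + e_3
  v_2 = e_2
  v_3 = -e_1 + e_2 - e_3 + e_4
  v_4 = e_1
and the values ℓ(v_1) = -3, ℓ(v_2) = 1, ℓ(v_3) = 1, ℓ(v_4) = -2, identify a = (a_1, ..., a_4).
a = (-2, 1, -2, -4)

Write a = (a_1, ..., a_4) in the standard basis. For each basis vector v_i, ℓ(v_i) = <v_i, a> is a linear equation in the a_j's. Collect the n equations into a matrix system V a = ℓ, where row i of V is v_i (expressed in the standard basis). Since V is invertible (lower-triangular with 1s on the diagonal, up to permutation), solve by back-substitution:
  V =
[[0, -1, 1, 0],
 [0, 1, 0, 0],
 [-1, 1, -1, 1],
 [1, 0, 0, 0]]
  V a = (-3, 1, 1, -2)
Solving gives a = (-2, 1, -2, -4).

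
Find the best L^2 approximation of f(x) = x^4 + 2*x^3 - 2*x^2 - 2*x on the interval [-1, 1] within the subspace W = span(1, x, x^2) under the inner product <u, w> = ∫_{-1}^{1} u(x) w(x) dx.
g(x) = -8*x^2/7 - 4*x/5 - 3/35

The best approximation g ∈ W is the orthogonal projection of f onto W. Writing g = a_0 + a_1 x + a_2 x^2, the coefficients solve the normal equations G · a = b where
  G_{ij} = <φ_i, φ_j> and b_i = <f, φ_i>, with φ_0 = 1, φ_1 = x, φ_2 = x^2.
G =
  [2, 0, 2/3]
  [0, 2/3, 0]
  [2/3, 0, 2/5],
b = (-14/15, -8/15, -18/35).
Solving gives a_0 = -3/35, a_1 = -4/5, a_2 = -8/7, so
  g(x) = -8*x^2/7 - 4*x/5 - 3/35.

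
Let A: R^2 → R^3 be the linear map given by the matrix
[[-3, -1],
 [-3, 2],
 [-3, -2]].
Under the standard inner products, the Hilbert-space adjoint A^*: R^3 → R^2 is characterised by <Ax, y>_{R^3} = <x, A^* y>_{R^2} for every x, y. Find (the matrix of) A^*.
A^* = A^T =
[[-3, -3, -3],
 [-1, 2, -2]]

For real matrices with standard dot products, the defining identity <Ax, y> = <x, A^* y> gives (Ax)^T y = x^T (A^*) y, i.e. x^T A^T y = x^T (A^*) y. Since this holds for all x, y, we must have A^* = A^T. Therefore
A^* =
[[-3, -3, -3],
 [-1, 2, -2]].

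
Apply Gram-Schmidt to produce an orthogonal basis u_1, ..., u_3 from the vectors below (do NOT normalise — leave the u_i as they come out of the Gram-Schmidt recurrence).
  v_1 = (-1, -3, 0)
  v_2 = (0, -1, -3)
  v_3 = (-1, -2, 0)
Orthogonal basis:
  u_1 = (-1, -3, 0)
  u_2 = (3/10, -1/10, -3)
  u_3 = (-27/91, 9/91, -3/91)

Apply the Gram-Schmidt recurrence
  u_1 = v_1
  u_i = v_i − Σ_{j<i} ((v_i · u_j) / (u_j · u_j)) · u_j.

Step by step this gives:
  u_1 = (-1, -3, 0)
  u_2 = (3/10, -1/10, -3)
  u_3 = (-27/91, 9/91, -3/91)

Orthogonality check:
  u_2 · u_1 = 0 (should be 0)
  u_3 · u_1 = 0 (should be 0)
  u_3 · u_2 = 0 (should be 0)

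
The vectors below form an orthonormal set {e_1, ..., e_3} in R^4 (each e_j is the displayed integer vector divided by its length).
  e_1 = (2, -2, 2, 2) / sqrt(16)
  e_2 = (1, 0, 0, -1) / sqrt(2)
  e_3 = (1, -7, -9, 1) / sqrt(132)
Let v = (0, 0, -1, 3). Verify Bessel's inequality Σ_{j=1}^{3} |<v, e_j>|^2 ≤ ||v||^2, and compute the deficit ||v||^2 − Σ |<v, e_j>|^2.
Σ |<v, e_j>|^2 = 145/22; ||v||^2 = 10; deficit = 75/22

Write each e_j = u_j / sqrt(<u_j, u_j>) where u_j is the displayed integer vector. Then <v, e_j> = <v, u_j> / sqrt(<u_j, u_j>), so |<v, e_j>|^2 = <v, u_j>^2 / <u_j, u_j>.
Coefficients: <v, e_1> = 4/sqrt(16), <v, e_2> = -3/sqrt(2), <v, e_3> = 12/sqrt(132).
Square and sum: Σ |<v, e_j>|^2 = 145/22.
Compute ||v||^2 = v·v = 10.
Deficit = 10 − 145/22 = 75/22 ≥ 0, confirming Bessel's inequality. (The deficit equals ||v − Σ <v,e_j> e_j||^2, the squared distance from v to span{e_j}.)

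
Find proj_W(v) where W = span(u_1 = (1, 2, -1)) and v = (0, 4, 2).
proj_W(v) = (1, 2, -1)

Set up U = [u_1 | ... | u_1] ∈ R^(3×1). The projector onto W = col(U) is P = U (U^T U)^(-1) U^T.
Compute U^T U =
  [6],
and U^T v = (6).
Solve U^T U · c = U^T v for the coefficients: c = (1). The projection is proj_W(v) = U c.
Check: (v - proj_W(v)) · u_1 = 0  (should be 0).
Result: proj_W(v) = (1, 2, -1).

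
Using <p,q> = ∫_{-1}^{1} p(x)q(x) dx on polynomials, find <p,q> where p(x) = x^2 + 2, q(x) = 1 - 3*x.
<p,q> = 14/3

Expand the product: p(x)·q(x) = -3*x^3 + x^2 - 6*x + 2.
∫_{-1}^{1} of each monomial x^k gives [2/(k+1) if k even, 0 if k odd]. Integrating term-by-term (or equivalently evaluating the antiderivative F(x) = -3*x^4/4 + x^3/3 - 3*x^2 + 2*x at the endpoints):
  F(1) − F(−1) = -17/12 − (-73/12) = 14/3.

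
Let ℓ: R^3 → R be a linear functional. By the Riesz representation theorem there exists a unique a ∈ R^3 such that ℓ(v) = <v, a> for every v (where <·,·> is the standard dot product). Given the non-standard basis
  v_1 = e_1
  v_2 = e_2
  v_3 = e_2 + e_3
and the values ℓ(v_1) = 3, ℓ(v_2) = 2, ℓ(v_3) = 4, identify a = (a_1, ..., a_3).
a = (3, 2, 2)

Write a = (a_1, ..., a_3) in the standard basis. For each basis vector v_i, ℓ(v_i) = <v_i, a> is a linear equation in the a_j's. Collect the n equations into a matrix system V a = ℓ, where row i of V is v_i (expressed in the standard basis). Since V is invertible (lower-triangular with 1s on the diagonal, up to permutation), solve by back-substitution:
  V =
[[1, 0, 0],
 [0, 1, 0],
 [0, 1, 1]]
  V a = (3, 2, 4)
Solving gives a = (3, 2, 2).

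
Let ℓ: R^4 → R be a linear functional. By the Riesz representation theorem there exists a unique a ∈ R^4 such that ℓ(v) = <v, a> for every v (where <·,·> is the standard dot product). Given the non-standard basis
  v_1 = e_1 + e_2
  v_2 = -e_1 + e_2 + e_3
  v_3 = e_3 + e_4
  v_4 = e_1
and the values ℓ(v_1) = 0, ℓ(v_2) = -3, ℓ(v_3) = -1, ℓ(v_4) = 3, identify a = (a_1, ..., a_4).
a = (3, -3, 3, -4)

Write a = (a_1, ..., a_4) in the standard basis. For each basis vector v_i, ℓ(v_i) = <v_i, a> is a linear equation in the a_j's. Collect the n equations into a matrix system V a = ℓ, where row i of V is v_i (expressed in the standard basis). Since V is invertible (lower-triangular with 1s on the diagonal, up to permutation), solve by back-substitution:
  V =
[[1, 1, 0, 0],
 [-1, 1, 1, 0],
 [0, 0, 1, 1],
 [1, 0, 0, 0]]
  V a = (0, -3, -1, 3)
Solving gives a = (3, -3, 3, -4).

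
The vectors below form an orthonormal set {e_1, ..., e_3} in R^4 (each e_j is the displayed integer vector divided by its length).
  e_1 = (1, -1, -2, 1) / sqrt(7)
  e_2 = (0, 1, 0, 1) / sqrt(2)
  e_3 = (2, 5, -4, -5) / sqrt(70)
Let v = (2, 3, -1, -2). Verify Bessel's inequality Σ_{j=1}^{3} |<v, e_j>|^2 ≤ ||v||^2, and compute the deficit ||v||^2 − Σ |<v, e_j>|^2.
Σ |<v, e_j>|^2 = 81/5; ||v||^2 = 18; deficit = 9/5

Write each e_j = u_j / sqrt(<u_j, u_j>) where u_j is the displayed integer vector. Then <v, e_j> = <v, u_j> / sqrt(<u_j, u_j>), so |<v, e_j>|^2 = <v, u_j>^2 / <u_j, u_j>.
Coefficients: <v, e_1> = -1/sqrt(7), <v, e_2> = 1/sqrt(2), <v, e_3> = 33/sqrt(70).
Square and sum: Σ |<v, e_j>|^2 = 81/5.
Compute ||v||^2 = v·v = 18.
Deficit = 18 − 81/5 = 9/5 ≥ 0, confirming Bessel's inequality. (The deficit equals ||v − Σ <v,e_j> e_j||^2, the squared distance from v to span{e_j}.)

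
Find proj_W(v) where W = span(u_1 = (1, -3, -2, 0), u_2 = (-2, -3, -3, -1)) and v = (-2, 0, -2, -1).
proj_W(v) = (-353/153, -31/51, -190/153, -128/153)

Set up U = [u_1 | ... | u_2] ∈ R^(4×2). The projector onto W = col(U) is P = U (U^T U)^(-1) U^T.
Compute U^T U =
  [14, 13]
  [13, 23],
and U^T v = (2, 11).
Solve U^T U · c = U^T v for the coefficients: c = (-97/153, 128/153). The projection is proj_W(v) = U c.
Check: (v - proj_W(v)) · u_1 = 0  (should be 0).
Check: (v - proj_W(v)) · u_2 = 0  (should be 0).
Result: proj_W(v) = (-353/153, -31/51, -190/153, -128/153).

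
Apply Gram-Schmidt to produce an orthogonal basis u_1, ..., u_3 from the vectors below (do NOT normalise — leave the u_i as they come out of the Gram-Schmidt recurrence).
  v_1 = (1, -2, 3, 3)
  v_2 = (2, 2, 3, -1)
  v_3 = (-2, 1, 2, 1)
Orthogonal basis:
  u_1 = (1, -2, 3, 3)
  u_2 = (42/23, 54/23, 57/23, -35/23)
  u_3 = (-486/199, 228/199, 415/398, 213/398)

Apply the Gram-Schmidt recurrence
  u_1 = v_1
  u_i = v_i − Σ_{j<i} ((v_i · u_j) / (u_j · u_j)) · u_j.

Step by step this gives:
  u_1 = (1, -2, 3, 3)
  u_2 = (42/23, 54/23, 57/23, -35/23)
  u_3 = (-486/199, 228/199, 415/398, 213/398)

Orthogonality check:
  u_2 · u_1 = 0 (should be 0)
  u_3 · u_1 = 0 (should be 0)
  u_3 · u_2 = 0 (should be 0)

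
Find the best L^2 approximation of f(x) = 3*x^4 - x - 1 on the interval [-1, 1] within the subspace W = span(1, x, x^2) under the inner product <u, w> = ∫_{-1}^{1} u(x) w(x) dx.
g(x) = 18*x^2/7 - x - 44/35

The best approximation g ∈ W is the orthogonal projection of f onto W. Writing g = a_0 + a_1 x + a_2 x^2, the coefficients solve the normal equations G · a = b where
  G_{ij} = <φ_i, φ_j> and b_i = <f, φ_i>, with φ_0 = 1, φ_1 = x, φ_2 = x^2.
G =
  [2, 0, 2/3]
  [0, 2/3, 0]
  [2/3, 0, 2/5],
b = (-4/5, -2/3, 4/21).
Solving gives a_0 = -44/35, a_1 = -1, a_2 = 18/7, so
  g(x) = 18*x^2/7 - x - 44/35.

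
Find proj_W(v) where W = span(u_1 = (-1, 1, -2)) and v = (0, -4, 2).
proj_W(v) = (4/3, -4/3, 8/3)

Set up U = [u_1 | ... | u_1] ∈ R^(3×1). The projector onto W = col(U) is P = U (U^T U)^(-1) U^T.
Compute U^T U =
  [6],
and U^T v = (-8).
Solve U^T U · c = U^T v for the coefficients: c = (-4/3). The projection is proj_W(v) = U c.
Check: (v - proj_W(v)) · u_1 = 0  (should be 0).
Result: proj_W(v) = (4/3, -4/3, 8/3).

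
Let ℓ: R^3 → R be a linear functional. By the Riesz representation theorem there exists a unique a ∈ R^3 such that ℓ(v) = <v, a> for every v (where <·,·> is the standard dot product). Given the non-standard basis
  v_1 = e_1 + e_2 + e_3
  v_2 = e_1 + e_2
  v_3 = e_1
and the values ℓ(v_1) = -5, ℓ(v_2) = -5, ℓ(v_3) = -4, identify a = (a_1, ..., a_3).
a = (-4, -1, 0)

Write a = (a_1, ..., a_3) in the standard basis. For each basis vector v_i, ℓ(v_i) = <v_i, a> is a linear equation in the a_j's. Collect the n equations into a matrix system V a = ℓ, where row i of V is v_i (expressed in the standard basis). Since V is invertible (lower-triangular with 1s on the diagonal, up to permutation), solve by back-substitution:
  V =
[[1, 1, 1],
 [1, 1, 0],
 [1, 0, 0]]
  V a = (-5, -5, -4)
Solving gives a = (-4, -1, 0).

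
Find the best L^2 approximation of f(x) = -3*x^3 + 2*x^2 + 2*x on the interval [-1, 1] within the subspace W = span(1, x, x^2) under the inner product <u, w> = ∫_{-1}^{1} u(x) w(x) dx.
g(x) = 2*x^2 + x/5

The best approximation g ∈ W is the orthogonal projection of f onto W. Writing g = a_0 + a_1 x + a_2 x^2, the coefficients solve the normal equations G · a = b where
  G_{ij} = <φ_i, φ_j> and b_i = <f, φ_i>, with φ_0 = 1, φ_1 = x, φ_2 = x^2.
G =
  [2, 0, 2/3]
  [0, 2/3, 0]
  [2/3, 0, 2/5],
b = (4/3, 2/15, 4/5).
Solving gives a_0 = 0, a_1 = 1/5, a_2 = 2, so
  g(x) = 2*x^2 + x/5.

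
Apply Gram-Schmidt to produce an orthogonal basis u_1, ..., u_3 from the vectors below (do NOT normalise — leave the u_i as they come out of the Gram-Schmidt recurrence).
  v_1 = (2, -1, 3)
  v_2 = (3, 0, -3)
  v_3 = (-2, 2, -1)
Orthogonal basis:
  u_1 = (2, -1, 3)
  u_2 = (24/7, -3/14, -33/14)
  u_3 = (7/27, 35/27, 7/27)

Apply the Gram-Schmidt recurrence
  u_1 = v_1
  u_i = v_i − Σ_{j<i} ((v_i · u_j) / (u_j · u_j)) · u_j.

Step by step this gives:
  u_1 = (2, -1, 3)
  u_2 = (24/7, -3/14, -33/14)
  u_3 = (7/27, 35/27, 7/27)

Orthogonality check:
  u_2 · u_1 = 0 (should be 0)
  u_3 · u_1 = 0 (should be 0)
  u_3 · u_2 = 0 (should be 0)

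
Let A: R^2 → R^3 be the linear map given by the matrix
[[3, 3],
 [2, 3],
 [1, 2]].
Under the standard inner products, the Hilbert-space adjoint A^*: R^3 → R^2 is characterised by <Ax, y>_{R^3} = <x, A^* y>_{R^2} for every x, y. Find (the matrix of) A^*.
A^* = A^T =
[[3, 2, 1],
 [3, 3, 2]]

For real matrices with standard dot products, the defining identity <Ax, y> = <x, A^* y> gives (Ax)^T y = x^T (A^*) y, i.e. x^T A^T y = x^T (A^*) y. Since this holds for all x, y, we must have A^* = A^T. Therefore
A^* =
[[3, 2, 1],
 [3, 3, 2]].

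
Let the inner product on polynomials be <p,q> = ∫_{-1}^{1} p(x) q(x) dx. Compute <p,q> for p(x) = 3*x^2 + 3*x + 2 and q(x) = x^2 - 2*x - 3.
<p,q> = -292/15

Expand the product: p(x)·q(x) = 3*x^4 - 3*x^3 - 13*x^2 - 13*x - 6.
∫_{-1}^{1} of each monomial x^k gives [2/(k+1) if k even, 0 if k odd]. Integrating term-by-term (or equivalently evaluating the antiderivative F(x) = 3*x^5/5 - 3*x^4/4 - 13*x^3/3 - 13*x^2/2 - 6*x at the endpoints):
  F(1) − F(−1) = -1019/60 − (149/60) = -292/15.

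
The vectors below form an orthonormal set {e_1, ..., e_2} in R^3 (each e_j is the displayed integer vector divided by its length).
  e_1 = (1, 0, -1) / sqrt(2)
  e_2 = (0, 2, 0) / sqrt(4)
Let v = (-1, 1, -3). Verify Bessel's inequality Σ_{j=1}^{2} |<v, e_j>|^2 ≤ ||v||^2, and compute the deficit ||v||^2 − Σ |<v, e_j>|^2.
Σ |<v, e_j>|^2 = 3; ||v||^2 = 11; deficit = 8

Write each e_j = u_j / sqrt(<u_j, u_j>) where u_j is the displayed integer vector. Then <v, e_j> = <v, u_j> / sqrt(<u_j, u_j>), so |<v, e_j>|^2 = <v, u_j>^2 / <u_j, u_j>.
Coefficients: <v, e_1> = 2/sqrt(2), <v, e_2> = 2/sqrt(4).
Square and sum: Σ |<v, e_j>|^2 = 3.
Compute ||v||^2 = v·v = 11.
Deficit = 11 − 3 = 8 ≥ 0, confirming Bessel's inequality. (The deficit equals ||v − Σ <v,e_j> e_j||^2, the squared distance from v to span{e_j}.)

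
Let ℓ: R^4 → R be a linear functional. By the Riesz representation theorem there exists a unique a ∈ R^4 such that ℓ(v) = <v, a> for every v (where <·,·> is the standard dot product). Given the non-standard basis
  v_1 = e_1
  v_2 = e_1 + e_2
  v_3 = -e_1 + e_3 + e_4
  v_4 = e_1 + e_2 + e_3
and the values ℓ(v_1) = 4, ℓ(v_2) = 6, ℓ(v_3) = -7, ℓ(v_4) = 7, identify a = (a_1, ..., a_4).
a = (4, 2, 1, -4)

Write a = (a_1, ..., a_4) in the standard basis. For each basis vector v_i, ℓ(v_i) = <v_i, a> is a linear equation in the a_j's. Collect the n equations into a matrix system V a = ℓ, where row i of V is v_i (expressed in the standard basis). Since V is invertible (lower-triangular with 1s on the diagonal, up to permutation), solve by back-substitution:
  V =
[[1, 0, 0, 0],
 [1, 1, 0, 0],
 [-1, 0, 1, 1],
 [1, 1, 1, 0]]
  V a = (4, 6, -7, 7)
Solving gives a = (4, 2, 1, -4).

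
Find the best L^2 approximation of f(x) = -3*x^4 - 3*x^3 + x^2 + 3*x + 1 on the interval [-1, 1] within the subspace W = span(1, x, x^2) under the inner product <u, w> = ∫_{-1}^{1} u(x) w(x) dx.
g(x) = -11*x^2/7 + 6*x/5 + 44/35

The best approximation g ∈ W is the orthogonal projection of f onto W. Writing g = a_0 + a_1 x + a_2 x^2, the coefficients solve the normal equations G · a = b where
  G_{ij} = <φ_i, φ_j> and b_i = <f, φ_i>, with φ_0 = 1, φ_1 = x, φ_2 = x^2.
G =
  [2, 0, 2/3]
  [0, 2/3, 0]
  [2/3, 0, 2/5],
b = (22/15, 4/5, 22/105).
Solving gives a_0 = 44/35, a_1 = 6/5, a_2 = -11/7, so
  g(x) = -11*x^2/7 + 6*x/5 + 44/35.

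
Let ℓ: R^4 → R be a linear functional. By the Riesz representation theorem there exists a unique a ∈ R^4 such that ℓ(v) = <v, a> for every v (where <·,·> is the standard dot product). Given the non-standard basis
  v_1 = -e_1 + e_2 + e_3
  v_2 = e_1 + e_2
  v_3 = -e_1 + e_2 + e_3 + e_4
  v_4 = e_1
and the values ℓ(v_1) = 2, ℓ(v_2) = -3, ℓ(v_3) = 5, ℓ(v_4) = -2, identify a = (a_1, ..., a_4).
a = (-2, -1, 1, 3)

Write a = (a_1, ..., a_4) in the standard basis. For each basis vector v_i, ℓ(v_i) = <v_i, a> is a linear equation in the a_j's. Collect the n equations into a matrix system V a = ℓ, where row i of V is v_i (expressed in the standard basis). Since V is invertible (lower-triangular with 1s on the diagonal, up to permutation), solve by back-substitution:
  V =
[[-1, 1, 1, 0],
 [1, 1, 0, 0],
 [-1, 1, 1, 1],
 [1, 0, 0, 0]]
  V a = (2, -3, 5, -2)
Solving gives a = (-2, -1, 1, 3).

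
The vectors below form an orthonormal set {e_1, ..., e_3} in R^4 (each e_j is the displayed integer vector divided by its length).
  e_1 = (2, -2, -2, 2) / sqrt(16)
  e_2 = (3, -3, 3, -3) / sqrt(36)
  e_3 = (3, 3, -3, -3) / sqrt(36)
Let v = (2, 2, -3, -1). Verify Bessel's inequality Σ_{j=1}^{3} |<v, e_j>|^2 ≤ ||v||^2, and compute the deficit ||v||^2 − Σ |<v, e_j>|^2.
Σ |<v, e_j>|^2 = 18; ||v||^2 = 18; deficit = 0

Write each e_j = u_j / sqrt(<u_j, u_j>) where u_j is the displayed integer vector. Then <v, e_j> = <v, u_j> / sqrt(<u_j, u_j>), so |<v, e_j>|^2 = <v, u_j>^2 / <u_j, u_j>.
Coefficients: <v, e_1> = 4/sqrt(16), <v, e_2> = -6/sqrt(36), <v, e_3> = 24/sqrt(36).
Square and sum: Σ |<v, e_j>|^2 = 18.
Compute ||v||^2 = v·v = 18.
Deficit = 18 − 18 = 0 ≥ 0, confirming Bessel's inequality. (The deficit equals ||v − Σ <v,e_j> e_j||^2, the squared distance from v to span{e_j}.)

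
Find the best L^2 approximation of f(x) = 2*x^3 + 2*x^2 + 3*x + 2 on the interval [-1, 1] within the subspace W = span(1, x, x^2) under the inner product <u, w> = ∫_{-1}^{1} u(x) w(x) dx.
g(x) = 2*x^2 + 21*x/5 + 2

The best approximation g ∈ W is the orthogonal projection of f onto W. Writing g = a_0 + a_1 x + a_2 x^2, the coefficients solve the normal equations G · a = b where
  G_{ij} = <φ_i, φ_j> and b_i = <f, φ_i>, with φ_0 = 1, φ_1 = x, φ_2 = x^2.
G =
  [2, 0, 2/3]
  [0, 2/3, 0]
  [2/3, 0, 2/5],
b = (16/3, 14/5, 32/15).
Solving gives a_0 = 2, a_1 = 21/5, a_2 = 2, so
  g(x) = 2*x^2 + 21*x/5 + 2.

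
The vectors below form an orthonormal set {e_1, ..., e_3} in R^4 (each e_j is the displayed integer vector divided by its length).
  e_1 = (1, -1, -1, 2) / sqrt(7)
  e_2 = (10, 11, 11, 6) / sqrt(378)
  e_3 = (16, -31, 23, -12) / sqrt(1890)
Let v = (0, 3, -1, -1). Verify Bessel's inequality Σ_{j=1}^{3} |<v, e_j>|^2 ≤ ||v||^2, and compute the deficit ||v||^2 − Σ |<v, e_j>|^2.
Σ |<v, e_j>|^2 = 304/35; ||v||^2 = 11; deficit = 81/35

Write each e_j = u_j / sqrt(<u_j, u_j>) where u_j is the displayed integer vector. Then <v, e_j> = <v, u_j> / sqrt(<u_j, u_j>), so |<v, e_j>|^2 = <v, u_j>^2 / <u_j, u_j>.
Coefficients: <v, e_1> = -4/sqrt(7), <v, e_2> = 16/sqrt(378), <v, e_3> = -104/sqrt(1890).
Square and sum: Σ |<v, e_j>|^2 = 304/35.
Compute ||v||^2 = v·v = 11.
Deficit = 11 − 304/35 = 81/35 ≥ 0, confirming Bessel's inequality. (The deficit equals ||v − Σ <v,e_j> e_j||^2, the squared distance from v to span{e_j}.)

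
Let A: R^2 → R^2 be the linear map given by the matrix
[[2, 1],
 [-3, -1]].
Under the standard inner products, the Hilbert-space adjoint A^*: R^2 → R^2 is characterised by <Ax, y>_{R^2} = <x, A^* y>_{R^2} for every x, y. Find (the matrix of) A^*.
A^* = A^T =
[[2, -3],
 [1, -1]]

For real matrices with standard dot products, the defining identity <Ax, y> = <x, A^* y> gives (Ax)^T y = x^T (A^*) y, i.e. x^T A^T y = x^T (A^*) y. Since this holds for all x, y, we must have A^* = A^T. Therefore
A^* =
[[2, -3],
 [1, -1]].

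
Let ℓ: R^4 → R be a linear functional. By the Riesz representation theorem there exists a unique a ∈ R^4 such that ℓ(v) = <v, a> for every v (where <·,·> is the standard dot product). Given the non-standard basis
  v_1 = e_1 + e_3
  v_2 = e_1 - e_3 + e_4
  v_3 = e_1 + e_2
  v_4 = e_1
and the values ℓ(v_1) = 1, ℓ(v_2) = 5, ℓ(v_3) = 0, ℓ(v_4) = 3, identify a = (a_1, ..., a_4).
a = (3, -3, -2, 0)

Write a = (a_1, ..., a_4) in the standard basis. For each basis vector v_i, ℓ(v_i) = <v_i, a> is a linear equation in the a_j's. Collect the n equations into a matrix system V a = ℓ, where row i of V is v_i (expressed in the standard basis). Since V is invertible (lower-triangular with 1s on the diagonal, up to permutation), solve by back-substitution:
  V =
[[1, 0, 1, 0],
 [1, 0, -1, 1],
 [1, 1, 0, 0],
 [1, 0, 0, 0]]
  V a = (1, 5, 0, 3)
Solving gives a = (3, -3, -2, 0).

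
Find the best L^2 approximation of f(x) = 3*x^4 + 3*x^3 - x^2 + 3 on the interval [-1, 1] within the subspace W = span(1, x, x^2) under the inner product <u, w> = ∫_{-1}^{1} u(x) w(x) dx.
g(x) = 11*x^2/7 + 9*x/5 + 96/35

The best approximation g ∈ W is the orthogonal projection of f onto W. Writing g = a_0 + a_1 x + a_2 x^2, the coefficients solve the normal equations G · a = b where
  G_{ij} = <φ_i, φ_j> and b_i = <f, φ_i>, with φ_0 = 1, φ_1 = x, φ_2 = x^2.
G =
  [2, 0, 2/3]
  [0, 2/3, 0]
  [2/3, 0, 2/5],
b = (98/15, 6/5, 86/35).
Solving gives a_0 = 96/35, a_1 = 9/5, a_2 = 11/7, so
  g(x) = 11*x^2/7 + 9*x/5 + 96/35.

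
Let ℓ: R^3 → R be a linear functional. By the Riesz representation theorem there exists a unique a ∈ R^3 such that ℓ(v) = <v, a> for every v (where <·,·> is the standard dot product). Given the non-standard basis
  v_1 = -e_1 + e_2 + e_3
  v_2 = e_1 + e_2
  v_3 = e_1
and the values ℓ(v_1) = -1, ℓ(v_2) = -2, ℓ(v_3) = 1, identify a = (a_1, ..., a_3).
a = (1, -3, 3)

Write a = (a_1, ..., a_3) in the standard basis. For each basis vector v_i, ℓ(v_i) = <v_i, a> is a linear equation in the a_j's. Collect the n equations into a matrix system V a = ℓ, where row i of V is v_i (expressed in the standard basis). Since V is invertible (lower-triangular with 1s on the diagonal, up to permutation), solve by back-substitution:
  V =
[[-1, 1, 1],
 [1, 1, 0],
 [1, 0, 0]]
  V a = (-1, -2, 1)
Solving gives a = (1, -3, 3).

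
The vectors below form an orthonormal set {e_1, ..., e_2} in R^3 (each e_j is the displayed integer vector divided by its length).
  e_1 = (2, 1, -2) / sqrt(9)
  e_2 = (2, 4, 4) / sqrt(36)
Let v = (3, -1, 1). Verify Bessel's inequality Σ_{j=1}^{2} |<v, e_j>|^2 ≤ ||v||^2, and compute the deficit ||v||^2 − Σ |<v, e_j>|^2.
Σ |<v, e_j>|^2 = 2; ||v||^2 = 11; deficit = 9

Write each e_j = u_j / sqrt(<u_j, u_j>) where u_j is the displayed integer vector. Then <v, e_j> = <v, u_j> / sqrt(<u_j, u_j>), so |<v, e_j>|^2 = <v, u_j>^2 / <u_j, u_j>.
Coefficients: <v, e_1> = 3/sqrt(9), <v, e_2> = 6/sqrt(36).
Square and sum: Σ |<v, e_j>|^2 = 2.
Compute ||v||^2 = v·v = 11.
Deficit = 11 − 2 = 9 ≥ 0, confirming Bessel's inequality. (The deficit equals ||v − Σ <v,e_j> e_j||^2, the squared distance from v to span{e_j}.)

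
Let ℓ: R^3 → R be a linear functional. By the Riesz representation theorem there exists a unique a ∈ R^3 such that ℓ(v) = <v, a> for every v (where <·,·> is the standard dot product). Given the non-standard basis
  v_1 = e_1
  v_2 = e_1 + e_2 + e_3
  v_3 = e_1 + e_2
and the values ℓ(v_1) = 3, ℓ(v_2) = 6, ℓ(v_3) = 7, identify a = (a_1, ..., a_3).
a = (3, 4, -1)

Write a = (a_1, ..., a_3) in the standard basis. For each basis vector v_i, ℓ(v_i) = <v_i, a> is a linear equation in the a_j's. Collect the n equations into a matrix system V a = ℓ, where row i of V is v_i (expressed in the standard basis). Since V is invertible (lower-triangular with 1s on the diagonal, up to permutation), solve by back-substitution:
  V =
[[1, 0, 0],
 [1, 1, 1],
 [1, 1, 0]]
  V a = (3, 6, 7)
Solving gives a = (3, 4, -1).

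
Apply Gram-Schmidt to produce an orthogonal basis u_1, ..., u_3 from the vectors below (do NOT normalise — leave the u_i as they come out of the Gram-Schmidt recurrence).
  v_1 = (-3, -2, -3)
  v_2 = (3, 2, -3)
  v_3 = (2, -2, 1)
Orthogonal basis:
  u_1 = (-3, -2, -3)
  u_2 = (27/11, 18/11, -39/11)
  u_3 = (20/13, -30/13, 0)

Apply the Gram-Schmidt recurrence
  u_1 = v_1
  u_i = v_i − Σ_{j<i} ((v_i · u_j) / (u_j · u_j)) · u_j.

Step by step this gives:
  u_1 = (-3, -2, -3)
  u_2 = (27/11, 18/11, -39/11)
  u_3 = (20/13, -30/13, 0)

Orthogonality check:
  u_2 · u_1 = 0 (should be 0)
  u_3 · u_1 = 0 (should be 0)
  u_3 · u_2 = 0 (should be 0)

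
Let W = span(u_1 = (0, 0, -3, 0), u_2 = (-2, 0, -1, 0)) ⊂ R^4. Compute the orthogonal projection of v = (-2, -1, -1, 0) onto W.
proj_W(v) = (-2, 0, -1, 0)

Set up U = [u_1 | ... | u_2] ∈ R^(4×2). The projector onto W = col(U) is P = U (U^T U)^(-1) U^T.
Compute U^T U =
  [9, 3]
  [3, 5],
and U^T v = (3, 5).
Solve U^T U · c = U^T v for the coefficients: c = (0, 1). The projection is proj_W(v) = U c.
Check: (v - proj_W(v)) · u_1 = 0  (should be 0).
Check: (v - proj_W(v)) · u_2 = 0  (should be 0).
Result: proj_W(v) = (-2, 0, -1, 0).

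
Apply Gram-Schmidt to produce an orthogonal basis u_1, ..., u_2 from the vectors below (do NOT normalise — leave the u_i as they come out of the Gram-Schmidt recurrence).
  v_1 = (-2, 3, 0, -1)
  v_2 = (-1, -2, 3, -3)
Orthogonal basis:
  u_1 = (-2, 3, 0, -1)
  u_2 = (-8/7, -25/14, 3, -43/14)

Apply the Gram-Schmidt recurrence
  u_1 = v_1
  u_i = v_i − Σ_{j<i} ((v_i · u_j) / (u_j · u_j)) · u_j.

Step by step this gives:
  u_1 = (-2, 3, 0, -1)
  u_2 = (-8/7, -25/14, 3, -43/14)

Orthogonality check:
  u_2 · u_1 = 0 (should be 0)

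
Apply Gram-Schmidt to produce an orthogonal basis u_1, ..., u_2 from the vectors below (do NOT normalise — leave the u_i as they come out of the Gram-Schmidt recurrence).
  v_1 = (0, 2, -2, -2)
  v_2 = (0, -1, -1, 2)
Orthogonal basis:
  u_1 = (0, 2, -2, -2)
  u_2 = (0, -1/3, -5/3, 4/3)

Apply the Gram-Schmidt recurrence
  u_1 = v_1
  u_i = v_i − Σ_{j<i} ((v_i · u_j) / (u_j · u_j)) · u_j.

Step by step this gives:
  u_1 = (0, 2, -2, -2)
  u_2 = (0, -1/3, -5/3, 4/3)

Orthogonality check:
  u_2 · u_1 = 0 (should be 0)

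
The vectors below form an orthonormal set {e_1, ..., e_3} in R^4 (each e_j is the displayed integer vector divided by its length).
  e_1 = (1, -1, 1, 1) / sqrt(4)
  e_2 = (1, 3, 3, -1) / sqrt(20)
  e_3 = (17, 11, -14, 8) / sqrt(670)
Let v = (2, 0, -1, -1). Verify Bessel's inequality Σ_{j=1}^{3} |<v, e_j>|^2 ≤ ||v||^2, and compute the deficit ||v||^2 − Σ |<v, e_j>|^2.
Σ |<v, e_j>|^2 = 160/67; ||v||^2 = 6; deficit = 242/67

Write each e_j = u_j / sqrt(<u_j, u_j>) where u_j is the displayed integer vector. Then <v, e_j> = <v, u_j> / sqrt(<u_j, u_j>), so |<v, e_j>|^2 = <v, u_j>^2 / <u_j, u_j>.
Coefficients: <v, e_1> = 0/sqrt(4), <v, e_2> = 0/sqrt(20), <v, e_3> = 40/sqrt(670).
Square and sum: Σ |<v, e_j>|^2 = 160/67.
Compute ||v||^2 = v·v = 6.
Deficit = 6 − 160/67 = 242/67 ≥ 0, confirming Bessel's inequality. (The deficit equals ||v − Σ <v,e_j> e_j||^2, the squared distance from v to span{e_j}.)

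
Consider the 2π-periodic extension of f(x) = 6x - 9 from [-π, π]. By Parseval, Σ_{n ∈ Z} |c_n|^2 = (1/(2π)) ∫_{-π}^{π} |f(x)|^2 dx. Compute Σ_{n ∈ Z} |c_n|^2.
Σ |c_n|^2 = 12π^2 + 81

Expand and integrate term by term over [-π, π]:
  ∫ (6x)^2 dx = 36·(2π^3/3); ∫ 2·6·(-9)·x dx = 0 (odd integrand); ∫ (-9)^2 dx = 81·2π.
So (1/(2π)) ∫_{-π}^{π} (6x - 9)^2 dx = 36π^2/3 + 81 = 12π^2 + 81.
Parseval ⇒ Σ |c_n|^2 = 12π^2 + 81.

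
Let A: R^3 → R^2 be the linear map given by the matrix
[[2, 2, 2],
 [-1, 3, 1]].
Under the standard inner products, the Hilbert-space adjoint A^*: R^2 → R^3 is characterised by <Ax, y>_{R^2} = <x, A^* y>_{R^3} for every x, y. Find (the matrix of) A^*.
A^* = A^T =
[[2, -1],
 [2, 3],
 [2, 1]]

For real matrices with standard dot products, the defining identity <Ax, y> = <x, A^* y> gives (Ax)^T y = x^T (A^*) y, i.e. x^T A^T y = x^T (A^*) y. Since this holds for all x, y, we must have A^* = A^T. Therefore
A^* =
[[2, -1],
 [2, 3],
 [2, 1]].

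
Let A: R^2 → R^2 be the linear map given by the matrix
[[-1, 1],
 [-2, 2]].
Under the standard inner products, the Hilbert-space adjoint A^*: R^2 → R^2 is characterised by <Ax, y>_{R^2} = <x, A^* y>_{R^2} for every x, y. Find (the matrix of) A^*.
A^* = A^T =
[[-1, -2],
 [1, 2]]

For real matrices with standard dot products, the defining identity <Ax, y> = <x, A^* y> gives (Ax)^T y = x^T (A^*) y, i.e. x^T A^T y = x^T (A^*) y. Since this holds for all x, y, we must have A^* = A^T. Therefore
A^* =
[[-1, -2],
 [1, 2]].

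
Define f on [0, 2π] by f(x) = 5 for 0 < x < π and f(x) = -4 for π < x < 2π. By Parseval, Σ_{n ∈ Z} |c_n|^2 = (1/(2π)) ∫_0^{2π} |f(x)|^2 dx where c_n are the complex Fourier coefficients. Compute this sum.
Σ |c_n|^2 = 41/2

Parseval equates the L^2 energy of f (normalised by 1/(2π)) with the ℓ^2 sum of its Fourier coefficients: (1/(2π)) ∫_0^{2π} |f|^2 = Σ |c_n|^2.
Compute the left side: (1/(2π)) [∫_0^π 5^2 dx + ∫_π^{2π} (-4)^2 dx] = (1/(2π)) · (25π + 16π) = (25 + 16)/2 = 41/2.
So Σ_{n ∈ Z} |c_n|^2 = 41/2.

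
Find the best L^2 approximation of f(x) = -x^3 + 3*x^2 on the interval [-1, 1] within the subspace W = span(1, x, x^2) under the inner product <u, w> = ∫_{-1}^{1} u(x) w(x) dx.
g(x) = 3*x^2 - 3*x/5

The best approximation g ∈ W is the orthogonal projection of f onto W. Writing g = a_0 + a_1 x + a_2 x^2, the coefficients solve the normal equations G · a = b where
  G_{ij} = <φ_i, φ_j> and b_i = <f, φ_i>, with φ_0 = 1, φ_1 = x, φ_2 = x^2.
G =
  [2, 0, 2/3]
  [0, 2/3, 0]
  [2/3, 0, 2/5],
b = (2, -2/5, 6/5).
Solving gives a_0 = 0, a_1 = -3/5, a_2 = 3, so
  g(x) = 3*x^2 - 3*x/5.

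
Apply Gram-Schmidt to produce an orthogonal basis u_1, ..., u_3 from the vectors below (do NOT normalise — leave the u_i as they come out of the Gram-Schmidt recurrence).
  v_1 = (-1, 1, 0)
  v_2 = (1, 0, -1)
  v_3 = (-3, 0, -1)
Orthogonal basis:
  u_1 = (-1, 1, 0)
  u_2 = (1/2, 1/2, -1)
  u_3 = (-4/3, -4/3, -4/3)

Apply the Gram-Schmidt recurrence
  u_1 = v_1
  u_i = v_i − Σ_{j<i} ((v_i · u_j) / (u_j · u_j)) · u_j.

Step by step this gives:
  u_1 = (-1, 1, 0)
  u_2 = (1/2, 1/2, -1)
  u_3 = (-4/3, -4/3, -4/3)

Orthogonality check:
  u_2 · u_1 = 0 (should be 0)
  u_3 · u_1 = 0 (should be 0)
  u_3 · u_2 = 0 (should be 0)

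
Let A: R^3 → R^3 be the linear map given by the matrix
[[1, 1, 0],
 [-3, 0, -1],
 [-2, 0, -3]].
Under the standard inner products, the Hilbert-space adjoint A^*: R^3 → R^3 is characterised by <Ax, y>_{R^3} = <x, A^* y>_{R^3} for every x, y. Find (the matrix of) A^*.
A^* = A^T =
[[1, -3, -2],
 [1, 0, 0],
 [0, -1, -3]]

For real matrices with standard dot products, the defining identity <Ax, y> = <x, A^* y> gives (Ax)^T y = x^T (A^*) y, i.e. x^T A^T y = x^T (A^*) y. Since this holds for all x, y, we must have A^* = A^T. Therefore
A^* =
[[1, -3, -2],
 [1, 0, 0],
 [0, -1, -3]].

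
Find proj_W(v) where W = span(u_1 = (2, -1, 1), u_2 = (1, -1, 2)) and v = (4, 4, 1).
proj_W(v) = (27/11, -7/11, -6/11)

Set up U = [u_1 | ... | u_2] ∈ R^(3×2). The projector onto W = col(U) is P = U (U^T U)^(-1) U^T.
Compute U^T U =
  [6, 5]
  [5, 6],
and U^T v = (5, 2).
Solve U^T U · c = U^T v for the coefficients: c = (20/11, -13/11). The projection is proj_W(v) = U c.
Check: (v - proj_W(v)) · u_1 = 0  (should be 0).
Check: (v - proj_W(v)) · u_2 = 0  (should be 0).
Result: proj_W(v) = (27/11, -7/11, -6/11).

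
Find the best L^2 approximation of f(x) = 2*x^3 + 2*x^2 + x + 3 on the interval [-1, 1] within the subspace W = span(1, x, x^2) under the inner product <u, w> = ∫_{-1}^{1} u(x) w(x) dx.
g(x) = 2*x^2 + 11*x/5 + 3

The best approximation g ∈ W is the orthogonal projection of f onto W. Writing g = a_0 + a_1 x + a_2 x^2, the coefficients solve the normal equations G · a = b where
  G_{ij} = <φ_i, φ_j> and b_i = <f, φ_i>, with φ_0 = 1, φ_1 = x, φ_2 = x^2.
G =
  [2, 0, 2/3]
  [0, 2/3, 0]
  [2/3, 0, 2/5],
b = (22/3, 22/15, 14/5).
Solving gives a_0 = 3, a_1 = 11/5, a_2 = 2, so
  g(x) = 2*x^2 + 11*x/5 + 3.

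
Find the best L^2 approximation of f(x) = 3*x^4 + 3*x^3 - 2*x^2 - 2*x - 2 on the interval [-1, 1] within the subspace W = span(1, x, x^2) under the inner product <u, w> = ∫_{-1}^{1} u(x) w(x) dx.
g(x) = 4*x^2/7 - x/5 - 79/35

The best approximation g ∈ W is the orthogonal projection of f onto W. Writing g = a_0 + a_1 x + a_2 x^2, the coefficients solve the normal equations G · a = b where
  G_{ij} = <φ_i, φ_j> and b_i = <f, φ_i>, with φ_0 = 1, φ_1 = x, φ_2 = x^2.
G =
  [2, 0, 2/3]
  [0, 2/3, 0]
  [2/3, 0, 2/5],
b = (-62/15, -2/15, -134/105).
Solving gives a_0 = -79/35, a_1 = -1/5, a_2 = 4/7, so
  g(x) = 4*x^2/7 - x/5 - 79/35.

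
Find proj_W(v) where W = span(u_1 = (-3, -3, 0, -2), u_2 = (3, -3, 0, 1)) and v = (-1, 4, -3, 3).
proj_W(v) = (5/46, 201/46, 0, 18/23)

Set up U = [u_1 | ... | u_2] ∈ R^(4×2). The projector onto W = col(U) is P = U (U^T U)^(-1) U^T.
Compute U^T U =
  [22, -2]
  [-2, 19],
and U^T v = (-15, -12).
Solve U^T U · c = U^T v for the coefficients: c = (-103/138, -49/69). The projection is proj_W(v) = U c.
Check: (v - proj_W(v)) · u_1 = 0  (should be 0).
Check: (v - proj_W(v)) · u_2 = 0  (should be 0).
Result: proj_W(v) = (5/46, 201/46, 0, 18/23).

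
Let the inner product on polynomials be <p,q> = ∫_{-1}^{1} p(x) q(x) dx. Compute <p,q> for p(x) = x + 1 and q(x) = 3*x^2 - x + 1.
<p,q> = 10/3

Expand the product: p(x)·q(x) = 3*x^3 + 2*x^2 + 1.
∫_{-1}^{1} of each monomial x^k gives [2/(k+1) if k even, 0 if k odd]. Integrating term-by-term (or equivalently evaluating the antiderivative F(x) = 3*x^4/4 + 2*x^3/3 + x at the endpoints):
  F(1) − F(−1) = 29/12 − (-11/12) = 10/3.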